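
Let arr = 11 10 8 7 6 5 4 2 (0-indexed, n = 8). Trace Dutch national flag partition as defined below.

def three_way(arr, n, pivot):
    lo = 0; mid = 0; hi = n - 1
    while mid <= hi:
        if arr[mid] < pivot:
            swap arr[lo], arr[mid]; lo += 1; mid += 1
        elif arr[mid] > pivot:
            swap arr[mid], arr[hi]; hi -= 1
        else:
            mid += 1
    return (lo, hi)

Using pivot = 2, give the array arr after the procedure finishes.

pivot = 2; lo=0, mid=0, hi=7
arr[mid]=11>2: swap arr[0],arr[7]; hi=6 → 2 10 8 7 6 5 4 11
arr[mid]=2=2: mid=1
arr[mid]=10>2: swap arr[1],arr[6]; hi=5 → 2 4 8 7 6 5 10 11
arr[mid]=4>2: swap arr[1],arr[5]; hi=4 → 2 5 8 7 6 4 10 11
arr[mid]=5>2: swap arr[1],arr[4]; hi=3 → 2 6 8 7 5 4 10 11
arr[mid]=6>2: swap arr[1],arr[3]; hi=2 → 2 7 8 6 5 4 10 11
arr[mid]=7>2: swap arr[1],arr[2]; hi=1 → 2 8 7 6 5 4 10 11
arr[mid]=8>2: swap arr[1],arr[1]; hi=0 → 2 8 7 6 5 4 10 11
end: lo=0, hi=0; arr = 2 8 7 6 5 4 10 11

2 8 7 6 5 4 10 11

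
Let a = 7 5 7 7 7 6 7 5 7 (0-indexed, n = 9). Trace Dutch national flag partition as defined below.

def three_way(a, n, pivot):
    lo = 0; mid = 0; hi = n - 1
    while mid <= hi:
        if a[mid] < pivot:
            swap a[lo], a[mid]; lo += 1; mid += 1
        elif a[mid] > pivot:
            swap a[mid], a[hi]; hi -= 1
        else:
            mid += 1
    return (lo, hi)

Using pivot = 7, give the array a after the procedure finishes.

pivot = 7; lo=0, mid=0, hi=8
a[mid]=7=7: mid=1
a[mid]=5<7: swap a[0],a[1]; lo=1,mid=2 → 5 7 7 7 7 6 7 5 7
a[mid]=7=7: mid=3
a[mid]=7=7: mid=4
a[mid]=7=7: mid=5
a[mid]=6<7: swap a[1],a[5]; lo=2,mid=6 → 5 6 7 7 7 7 7 5 7
a[mid]=7=7: mid=7
a[mid]=5<7: swap a[2],a[7]; lo=3,mid=8 → 5 6 5 7 7 7 7 7 7
a[mid]=7=7: mid=9
end: lo=3, hi=8; a = 5 6 5 7 7 7 7 7 7

5 6 5 7 7 7 7 7 7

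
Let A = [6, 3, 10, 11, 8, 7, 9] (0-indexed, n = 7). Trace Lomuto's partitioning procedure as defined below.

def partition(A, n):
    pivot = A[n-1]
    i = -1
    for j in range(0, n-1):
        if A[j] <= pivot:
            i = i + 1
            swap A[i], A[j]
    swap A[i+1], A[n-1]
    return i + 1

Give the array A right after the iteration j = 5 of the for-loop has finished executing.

[6, 3, 8, 7, 10, 11, 9]

pivot = A[6] = 9; i = -1
j=0: A[0]=6 ≤ 9 → i=0, swap A[0],A[0] (no change) → [6, 3, 10, 11, 8, 7, 9]
j=1: A[1]=3 ≤ 9 → i=1, swap A[1],A[1] (no change) → [6, 3, 10, 11, 8, 7, 9]
j=2: A[2]=10 > 9 → no swap
j=3: A[3]=11 > 9 → no swap
j=4: A[4]=8 ≤ 9 → i=2, swap A[2],A[4] → [6, 3, 8, 11, 10, 7, 9]
j=5: A[5]=7 ≤ 9 → i=3, swap A[3],A[5] → [6, 3, 8, 7, 10, 11, 9]
(after j=5) A = [6, 3, 8, 7, 10, 11, 9]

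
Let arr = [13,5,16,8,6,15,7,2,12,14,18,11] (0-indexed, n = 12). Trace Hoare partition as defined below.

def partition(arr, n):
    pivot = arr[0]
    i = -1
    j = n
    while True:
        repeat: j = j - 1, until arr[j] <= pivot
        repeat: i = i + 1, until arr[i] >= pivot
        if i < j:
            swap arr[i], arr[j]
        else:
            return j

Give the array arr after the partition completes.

pivot = arr[0] = 13; i = -1, j = 12
j→11 (arr[11]=11≤13), i→0 (arr[0]=13≥13); i<j, swap → [11,5,16,8,6,15,7,2,12,14,18,13]
j→8 (arr[8]=12≤13), i→2 (arr[2]=16≥13); i<j, swap → [11,5,12,8,6,15,7,2,16,14,18,13]
j→7 (arr[7]=2≤13), i→5 (arr[5]=15≥13); i<j, swap → [11,5,12,8,6,2,7,15,16,14,18,13]
j→6, i→7; i≥j, return j=6. arr = [11,5,12,8,6,2,7,15,16,14,18,13]

[11,5,12,8,6,2,7,15,16,14,18,13]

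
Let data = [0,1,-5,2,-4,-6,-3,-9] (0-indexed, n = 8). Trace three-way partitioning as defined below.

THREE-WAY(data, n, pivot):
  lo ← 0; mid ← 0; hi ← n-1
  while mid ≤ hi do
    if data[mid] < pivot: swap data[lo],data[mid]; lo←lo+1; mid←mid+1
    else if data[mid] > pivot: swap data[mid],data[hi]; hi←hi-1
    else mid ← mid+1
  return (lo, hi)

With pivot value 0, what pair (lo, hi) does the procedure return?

pivot = 0; lo=0, mid=0, hi=7
data[mid]=0=0: mid=1
data[mid]=1>0: swap data[1],data[7]; hi=6 → [0,-9,-5,2,-4,-6,-3,1]
data[mid]=-9<0: swap data[0],data[1]; lo=1,mid=2 → [-9,0,-5,2,-4,-6,-3,1]
data[mid]=-5<0: swap data[1],data[2]; lo=2,mid=3 → [-9,-5,0,2,-4,-6,-3,1]
data[mid]=2>0: swap data[3],data[6]; hi=5 → [-9,-5,0,-3,-4,-6,2,1]
data[mid]=-3<0: swap data[2],data[3]; lo=3,mid=4 → [-9,-5,-3,0,-4,-6,2,1]
data[mid]=-4<0: swap data[3],data[4]; lo=4,mid=5 → [-9,-5,-3,-4,0,-6,2,1]
data[mid]=-6<0: swap data[4],data[5]; lo=5,mid=6 → [-9,-5,-3,-4,-6,0,2,1]
end: lo=5, hi=5; data = [-9,-5,-3,-4,-6,0,2,1]

(5, 5)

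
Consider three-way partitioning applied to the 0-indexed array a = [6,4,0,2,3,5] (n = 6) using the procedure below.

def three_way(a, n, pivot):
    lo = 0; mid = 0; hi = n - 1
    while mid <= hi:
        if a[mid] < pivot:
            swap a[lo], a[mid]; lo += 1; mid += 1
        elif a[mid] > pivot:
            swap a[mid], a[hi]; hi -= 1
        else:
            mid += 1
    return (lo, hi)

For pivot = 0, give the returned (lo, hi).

lo=0 mid=0 hi=5
6>0: swap(0,5), hi=4 ⇒ [5,4,0,2,3,6]
5>0: swap(0,4), hi=3 ⇒ [3,4,0,2,5,6]
3>0: swap(0,3), hi=2 ⇒ [2,4,0,3,5,6]
2>0: swap(0,2), hi=1 ⇒ [0,4,2,3,5,6]
0=0: mid=1
4>0: swap(1,1), hi=0 ⇒ [0,4,2,3,5,6]
done. lo=0 hi=0; a=[0,4,2,3,5,6]

(0, 0)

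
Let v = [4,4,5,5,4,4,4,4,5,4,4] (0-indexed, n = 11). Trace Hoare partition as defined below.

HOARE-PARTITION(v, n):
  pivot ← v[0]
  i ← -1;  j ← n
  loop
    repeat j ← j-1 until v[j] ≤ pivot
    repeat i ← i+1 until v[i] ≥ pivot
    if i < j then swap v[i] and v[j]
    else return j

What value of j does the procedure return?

pivot = v[0] = 4; i = -1, j = 11
j→10 (v[10]=4≤4), i→0 (v[0]=4≥4); i<j, swap → [4,4,5,5,4,4,4,4,5,4,4]
j→9 (v[9]=4≤4), i→1 (v[1]=4≥4); i<j, swap → [4,4,5,5,4,4,4,4,5,4,4]
j→7 (v[7]=4≤4), i→2 (v[2]=5≥4); i<j, swap → [4,4,4,5,4,4,4,5,5,4,4]
j→6 (v[6]=4≤4), i→3 (v[3]=5≥4); i<j, swap → [4,4,4,4,4,4,5,5,5,4,4]
j→5 (v[5]=4≤4), i→4 (v[4]=4≥4); i<j, swap → [4,4,4,4,4,4,5,5,5,4,4]
j→4, i→5; i≥j, return j=4. v = [4,4,4,4,4,4,5,5,5,4,4]

4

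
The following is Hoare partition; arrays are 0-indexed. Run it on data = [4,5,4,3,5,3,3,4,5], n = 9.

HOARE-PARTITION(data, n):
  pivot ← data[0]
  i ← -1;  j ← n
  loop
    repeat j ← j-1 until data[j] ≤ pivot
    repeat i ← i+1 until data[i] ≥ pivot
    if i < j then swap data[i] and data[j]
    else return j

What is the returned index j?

pivot=4
j stops at 7 (4), i stops at 0 (4); swap ⇒ [4,5,4,3,5,3,3,4,5]
j stops at 6 (3), i stops at 1 (5); swap ⇒ [4,3,4,3,5,3,5,4,5]
j stops at 5 (3), i stops at 2 (4); swap ⇒ [4,3,3,3,5,4,5,4,5]
j stops at 3, i stops at 4; i≥j ⇒ return 3. data=[4,3,3,3,5,4,5,4,5]

3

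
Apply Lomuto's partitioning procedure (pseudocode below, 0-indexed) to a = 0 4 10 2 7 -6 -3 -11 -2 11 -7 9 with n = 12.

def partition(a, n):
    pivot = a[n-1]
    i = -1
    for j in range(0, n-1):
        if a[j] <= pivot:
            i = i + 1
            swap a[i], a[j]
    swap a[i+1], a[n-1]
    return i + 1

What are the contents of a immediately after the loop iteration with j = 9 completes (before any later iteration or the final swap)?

pivot=9, i=-1
j=0: 0≤9, i=0, swap(0,0) ⇒ 0 4 10 2 7 -6 -3 -11 -2 11 -7 9
j=1: 4≤9, i=1, swap(1,1) ⇒ 0 4 10 2 7 -6 -3 -11 -2 11 -7 9
j=2: 10>9, skip
j=3: 2≤9, i=2, swap(2,3) ⇒ 0 4 2 10 7 -6 -3 -11 -2 11 -7 9
j=4: 7≤9, i=3, swap(3,4) ⇒ 0 4 2 7 10 -6 -3 -11 -2 11 -7 9
j=5: -6≤9, i=4, swap(4,5) ⇒ 0 4 2 7 -6 10 -3 -11 -2 11 -7 9
j=6: -3≤9, i=5, swap(5,6) ⇒ 0 4 2 7 -6 -3 10 -11 -2 11 -7 9
j=7: -11≤9, i=6, swap(6,7) ⇒ 0 4 2 7 -6 -3 -11 10 -2 11 -7 9
j=8: -2≤9, i=7, swap(7,8) ⇒ 0 4 2 7 -6 -3 -11 -2 10 11 -7 9
j=9: 11>9, skip
(after j=9) a = 0 4 2 7 -6 -3 -11 -2 10 11 -7 9

0 4 2 7 -6 -3 -11 -2 10 11 -7 9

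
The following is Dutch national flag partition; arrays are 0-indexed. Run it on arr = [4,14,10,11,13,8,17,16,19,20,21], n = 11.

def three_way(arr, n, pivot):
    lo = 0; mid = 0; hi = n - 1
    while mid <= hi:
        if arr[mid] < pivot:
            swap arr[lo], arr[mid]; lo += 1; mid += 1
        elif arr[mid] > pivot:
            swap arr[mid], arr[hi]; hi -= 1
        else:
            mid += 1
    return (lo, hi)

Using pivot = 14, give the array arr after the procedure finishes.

[4,10,11,13,8,14,16,19,20,21,17]

pivot = 14; lo=0, mid=0, hi=10
arr[mid]=4<14: swap arr[0],arr[0]; lo=1,mid=1 → [4,14,10,11,13,8,17,16,19,20,21]
arr[mid]=14=14: mid=2
arr[mid]=10<14: swap arr[1],arr[2]; lo=2,mid=3 → [4,10,14,11,13,8,17,16,19,20,21]
arr[mid]=11<14: swap arr[2],arr[3]; lo=3,mid=4 → [4,10,11,14,13,8,17,16,19,20,21]
arr[mid]=13<14: swap arr[3],arr[4]; lo=4,mid=5 → [4,10,11,13,14,8,17,16,19,20,21]
arr[mid]=8<14: swap arr[4],arr[5]; lo=5,mid=6 → [4,10,11,13,8,14,17,16,19,20,21]
arr[mid]=17>14: swap arr[6],arr[10]; hi=9 → [4,10,11,13,8,14,21,16,19,20,17]
arr[mid]=21>14: swap arr[6],arr[9]; hi=8 → [4,10,11,13,8,14,20,16,19,21,17]
arr[mid]=20>14: swap arr[6],arr[8]; hi=7 → [4,10,11,13,8,14,19,16,20,21,17]
arr[mid]=19>14: swap arr[6],arr[7]; hi=6 → [4,10,11,13,8,14,16,19,20,21,17]
arr[mid]=16>14: swap arr[6],arr[6]; hi=5 → [4,10,11,13,8,14,16,19,20,21,17]
end: lo=5, hi=5; arr = [4,10,11,13,8,14,16,19,20,21,17]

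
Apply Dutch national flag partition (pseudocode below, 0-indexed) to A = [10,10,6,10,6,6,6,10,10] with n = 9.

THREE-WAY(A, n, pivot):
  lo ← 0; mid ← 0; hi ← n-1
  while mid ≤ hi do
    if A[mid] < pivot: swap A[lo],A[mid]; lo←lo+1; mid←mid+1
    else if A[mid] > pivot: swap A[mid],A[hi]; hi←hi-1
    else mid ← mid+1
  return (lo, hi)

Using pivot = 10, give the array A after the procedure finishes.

lo=0 mid=0 hi=8
10=10: mid=1
10=10: mid=2
6<10: swap(0,2), lo=1 mid=3 ⇒ [6,10,10,10,6,6,6,10,10]
10=10: mid=4
6<10: swap(1,4), lo=2 mid=5 ⇒ [6,6,10,10,10,6,6,10,10]
6<10: swap(2,5), lo=3 mid=6 ⇒ [6,6,6,10,10,10,6,10,10]
6<10: swap(3,6), lo=4 mid=7 ⇒ [6,6,6,6,10,10,10,10,10]
10=10: mid=8
10=10: mid=9
done. lo=4 hi=8; A=[6,6,6,6,10,10,10,10,10]

[6,6,6,6,10,10,10,10,10]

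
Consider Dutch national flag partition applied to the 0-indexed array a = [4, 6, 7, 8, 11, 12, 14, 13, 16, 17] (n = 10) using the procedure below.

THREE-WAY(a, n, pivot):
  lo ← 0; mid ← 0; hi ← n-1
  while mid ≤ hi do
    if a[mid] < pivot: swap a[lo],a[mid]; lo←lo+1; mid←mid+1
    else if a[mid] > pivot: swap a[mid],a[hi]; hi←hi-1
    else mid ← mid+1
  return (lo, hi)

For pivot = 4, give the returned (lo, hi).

(0, 0)

lo=0 mid=0 hi=9
4=4: mid=1
6>4: swap(1,9), hi=8 ⇒ [4, 17, 7, 8, 11, 12, 14, 13, 16, 6]
17>4: swap(1,8), hi=7 ⇒ [4, 16, 7, 8, 11, 12, 14, 13, 17, 6]
16>4: swap(1,7), hi=6 ⇒ [4, 13, 7, 8, 11, 12, 14, 16, 17, 6]
13>4: swap(1,6), hi=5 ⇒ [4, 14, 7, 8, 11, 12, 13, 16, 17, 6]
14>4: swap(1,5), hi=4 ⇒ [4, 12, 7, 8, 11, 14, 13, 16, 17, 6]
12>4: swap(1,4), hi=3 ⇒ [4, 11, 7, 8, 12, 14, 13, 16, 17, 6]
11>4: swap(1,3), hi=2 ⇒ [4, 8, 7, 11, 12, 14, 13, 16, 17, 6]
8>4: swap(1,2), hi=1 ⇒ [4, 7, 8, 11, 12, 14, 13, 16, 17, 6]
7>4: swap(1,1), hi=0 ⇒ [4, 7, 8, 11, 12, 14, 13, 16, 17, 6]
done. lo=0 hi=0; a=[4, 7, 8, 11, 12, 14, 13, 16, 17, 6]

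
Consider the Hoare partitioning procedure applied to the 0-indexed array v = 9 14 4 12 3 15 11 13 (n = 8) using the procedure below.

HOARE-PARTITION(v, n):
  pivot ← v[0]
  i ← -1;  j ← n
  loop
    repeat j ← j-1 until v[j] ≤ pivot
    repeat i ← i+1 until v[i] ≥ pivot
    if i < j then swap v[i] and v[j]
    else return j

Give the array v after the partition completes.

3 4 14 12 9 15 11 13

pivot = v[0] = 9; i = -1, j = 8
j→4 (v[4]=3≤9), i→0 (v[0]=9≥9); i<j, swap → 3 14 4 12 9 15 11 13
j→2 (v[2]=4≤9), i→1 (v[1]=14≥9); i<j, swap → 3 4 14 12 9 15 11 13
j→1, i→2; i≥j, return j=1. v = 3 4 14 12 9 15 11 13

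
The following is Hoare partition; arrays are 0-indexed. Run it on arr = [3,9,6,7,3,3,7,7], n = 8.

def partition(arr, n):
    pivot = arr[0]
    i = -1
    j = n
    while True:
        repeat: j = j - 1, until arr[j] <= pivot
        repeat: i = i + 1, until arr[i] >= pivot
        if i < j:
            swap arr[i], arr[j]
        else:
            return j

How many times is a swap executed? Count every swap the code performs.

pivot=3
j stops at 5 (3), i stops at 0 (3); swap ⇒ [3,9,6,7,3,3,7,7]
j stops at 4 (3), i stops at 1 (9); swap ⇒ [3,3,6,7,9,3,7,7]
j stops at 1, i stops at 2; i≥j ⇒ return 1. arr=[3,3,6,7,9,3,7,7]

2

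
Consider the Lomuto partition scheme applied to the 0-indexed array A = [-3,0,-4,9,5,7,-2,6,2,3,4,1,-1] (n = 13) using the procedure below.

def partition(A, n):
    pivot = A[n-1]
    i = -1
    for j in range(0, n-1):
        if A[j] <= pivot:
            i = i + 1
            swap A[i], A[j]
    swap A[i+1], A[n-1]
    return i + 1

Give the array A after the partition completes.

[-3,-4,-2,-1,5,7,0,6,2,3,4,1,9]

pivot = A[12] = -1; i = -1
j=0: A[0]=-3 ≤ -1 → i=0, swap A[0],A[0] (no change) → [-3,0,-4,9,5,7,-2,6,2,3,4,1,-1]
j=1: A[1]=0 > -1 → no swap
j=2: A[2]=-4 ≤ -1 → i=1, swap A[1],A[2] → [-3,-4,0,9,5,7,-2,6,2,3,4,1,-1]
j=3: A[3]=9 > -1 → no swap
j=4: A[4]=5 > -1 → no swap
j=5: A[5]=7 > -1 → no swap
j=6: A[6]=-2 ≤ -1 → i=2, swap A[2],A[6] → [-3,-4,-2,9,5,7,0,6,2,3,4,1,-1]
j=7: A[7]=6 > -1 → no swap
j=8: A[8]=2 > -1 → no swap
j=9: A[9]=3 > -1 → no swap
j=10: A[10]=4 > -1 → no swap
j=11: A[11]=1 > -1 → no swap
final swap A[3],A[12] → [-3,-4,-2,-1,5,7,0,6,2,3,4,1,9]; return 3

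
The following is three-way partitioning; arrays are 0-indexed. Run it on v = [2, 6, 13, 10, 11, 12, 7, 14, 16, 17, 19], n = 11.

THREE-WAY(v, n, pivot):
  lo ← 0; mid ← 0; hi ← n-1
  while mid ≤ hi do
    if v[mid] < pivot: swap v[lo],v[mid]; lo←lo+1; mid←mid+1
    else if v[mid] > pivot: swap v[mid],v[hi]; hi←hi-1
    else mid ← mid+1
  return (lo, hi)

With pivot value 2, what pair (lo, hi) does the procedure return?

lo=0 mid=0 hi=10
2=2: mid=1
6>2: swap(1,10), hi=9 ⇒ [2, 19, 13, 10, 11, 12, 7, 14, 16, 17, 6]
19>2: swap(1,9), hi=8 ⇒ [2, 17, 13, 10, 11, 12, 7, 14, 16, 19, 6]
17>2: swap(1,8), hi=7 ⇒ [2, 16, 13, 10, 11, 12, 7, 14, 17, 19, 6]
16>2: swap(1,7), hi=6 ⇒ [2, 14, 13, 10, 11, 12, 7, 16, 17, 19, 6]
14>2: swap(1,6), hi=5 ⇒ [2, 7, 13, 10, 11, 12, 14, 16, 17, 19, 6]
7>2: swap(1,5), hi=4 ⇒ [2, 12, 13, 10, 11, 7, 14, 16, 17, 19, 6]
12>2: swap(1,4), hi=3 ⇒ [2, 11, 13, 10, 12, 7, 14, 16, 17, 19, 6]
11>2: swap(1,3), hi=2 ⇒ [2, 10, 13, 11, 12, 7, 14, 16, 17, 19, 6]
10>2: swap(1,2), hi=1 ⇒ [2, 13, 10, 11, 12, 7, 14, 16, 17, 19, 6]
13>2: swap(1,1), hi=0 ⇒ [2, 13, 10, 11, 12, 7, 14, 16, 17, 19, 6]
done. lo=0 hi=0; v=[2, 13, 10, 11, 12, 7, 14, 16, 17, 19, 6]

(0, 0)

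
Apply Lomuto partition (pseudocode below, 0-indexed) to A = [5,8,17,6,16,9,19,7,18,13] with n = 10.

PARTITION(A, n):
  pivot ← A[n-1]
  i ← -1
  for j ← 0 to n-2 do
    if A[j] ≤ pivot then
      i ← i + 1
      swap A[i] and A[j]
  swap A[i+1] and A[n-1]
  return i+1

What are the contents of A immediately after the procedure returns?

[5,8,6,9,7,13,19,16,18,17]

pivot=13, i=-1
j=0: 5≤13, i=0, swap(0,0) ⇒ [5,8,17,6,16,9,19,7,18,13]
j=1: 8≤13, i=1, swap(1,1) ⇒ [5,8,17,6,16,9,19,7,18,13]
j=2: 17>13, skip
j=3: 6≤13, i=2, swap(2,3) ⇒ [5,8,6,17,16,9,19,7,18,13]
j=4: 16>13, skip
j=5: 9≤13, i=3, swap(3,5) ⇒ [5,8,6,9,16,17,19,7,18,13]
j=6: 19>13, skip
j=7: 7≤13, i=4, swap(4,7) ⇒ [5,8,6,9,7,17,19,16,18,13]
j=8: 18>13, skip
swap(5,9) ⇒ [5,8,6,9,7,13,19,16,18,17]; return 5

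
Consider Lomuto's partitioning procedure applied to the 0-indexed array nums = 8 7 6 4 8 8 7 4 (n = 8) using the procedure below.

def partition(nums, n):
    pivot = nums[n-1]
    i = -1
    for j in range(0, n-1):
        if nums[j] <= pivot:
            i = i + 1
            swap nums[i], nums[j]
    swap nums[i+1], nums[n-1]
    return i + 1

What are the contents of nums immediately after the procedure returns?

pivot = nums[7] = 4; i = -1
j=0: nums[0]=8 > 4 → no swap
j=1: nums[1]=7 > 4 → no swap
j=2: nums[2]=6 > 4 → no swap
j=3: nums[3]=4 ≤ 4 → i=0, swap nums[0],nums[3] → 4 7 6 8 8 8 7 4
j=4: nums[4]=8 > 4 → no swap
j=5: nums[5]=8 > 4 → no swap
j=6: nums[6]=7 > 4 → no swap
final swap nums[1],nums[7] → 4 4 6 8 8 8 7 7; return 1

4 4 6 8 8 8 7 7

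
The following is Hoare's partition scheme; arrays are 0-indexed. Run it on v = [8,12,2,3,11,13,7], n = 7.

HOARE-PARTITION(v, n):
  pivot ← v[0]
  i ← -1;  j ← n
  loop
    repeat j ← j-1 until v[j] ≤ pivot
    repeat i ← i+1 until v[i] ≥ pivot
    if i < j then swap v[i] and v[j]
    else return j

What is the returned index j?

pivot = v[0] = 8; i = -1, j = 7
j→6 (v[6]=7≤8), i→0 (v[0]=8≥8); i<j, swap → [7,12,2,3,11,13,8]
j→3 (v[3]=3≤8), i→1 (v[1]=12≥8); i<j, swap → [7,3,2,12,11,13,8]
j→2, i→3; i≥j, return j=2. v = [7,3,2,12,11,13,8]

2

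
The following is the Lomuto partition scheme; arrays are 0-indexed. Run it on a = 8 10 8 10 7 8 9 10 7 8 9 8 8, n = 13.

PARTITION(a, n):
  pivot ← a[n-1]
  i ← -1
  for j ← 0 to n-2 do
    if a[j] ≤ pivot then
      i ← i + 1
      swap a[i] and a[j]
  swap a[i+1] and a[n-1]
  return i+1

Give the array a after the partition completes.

pivot = a[12] = 8; i = -1
j=0: a[0]=8 ≤ 8 → i=0, swap a[0],a[0] (no change) → 8 10 8 10 7 8 9 10 7 8 9 8 8
j=1: a[1]=10 > 8 → no swap
j=2: a[2]=8 ≤ 8 → i=1, swap a[1],a[2] → 8 8 10 10 7 8 9 10 7 8 9 8 8
j=3: a[3]=10 > 8 → no swap
j=4: a[4]=7 ≤ 8 → i=2, swap a[2],a[4] → 8 8 7 10 10 8 9 10 7 8 9 8 8
j=5: a[5]=8 ≤ 8 → i=3, swap a[3],a[5] → 8 8 7 8 10 10 9 10 7 8 9 8 8
j=6: a[6]=9 > 8 → no swap
j=7: a[7]=10 > 8 → no swap
j=8: a[8]=7 ≤ 8 → i=4, swap a[4],a[8] → 8 8 7 8 7 10 9 10 10 8 9 8 8
j=9: a[9]=8 ≤ 8 → i=5, swap a[5],a[9] → 8 8 7 8 7 8 9 10 10 10 9 8 8
j=10: a[10]=9 > 8 → no swap
j=11: a[11]=8 ≤ 8 → i=6, swap a[6],a[11] → 8 8 7 8 7 8 8 10 10 10 9 9 8
final swap a[7],a[12] → 8 8 7 8 7 8 8 8 10 10 9 9 10; return 7

8 8 7 8 7 8 8 8 10 10 9 9 10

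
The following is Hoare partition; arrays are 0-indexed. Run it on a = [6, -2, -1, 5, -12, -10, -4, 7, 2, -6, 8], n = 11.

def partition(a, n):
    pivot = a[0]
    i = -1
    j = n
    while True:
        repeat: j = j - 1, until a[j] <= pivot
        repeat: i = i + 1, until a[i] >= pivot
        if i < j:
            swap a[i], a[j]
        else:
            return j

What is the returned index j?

pivot=6
j stops at 9 (-6), i stops at 0 (6); swap ⇒ [-6, -2, -1, 5, -12, -10, -4, 7, 2, 6, 8]
j stops at 8 (2), i stops at 7 (7); swap ⇒ [-6, -2, -1, 5, -12, -10, -4, 2, 7, 6, 8]
j stops at 7, i stops at 8; i≥j ⇒ return 7. a=[-6, -2, -1, 5, -12, -10, -4, 2, 7, 6, 8]

7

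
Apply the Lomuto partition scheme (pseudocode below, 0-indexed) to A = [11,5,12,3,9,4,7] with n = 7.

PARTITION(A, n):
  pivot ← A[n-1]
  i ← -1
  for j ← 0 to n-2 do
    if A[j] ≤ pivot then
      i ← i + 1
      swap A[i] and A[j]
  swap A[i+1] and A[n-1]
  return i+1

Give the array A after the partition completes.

[5,3,4,7,9,12,11]

pivot=7, i=-1
j=0: 11>7, skip
j=1: 5≤7, i=0, swap(0,1) ⇒ [5,11,12,3,9,4,7]
j=2: 12>7, skip
j=3: 3≤7, i=1, swap(1,3) ⇒ [5,3,12,11,9,4,7]
j=4: 9>7, skip
j=5: 4≤7, i=2, swap(2,5) ⇒ [5,3,4,11,9,12,7]
swap(3,6) ⇒ [5,3,4,7,9,12,11]; return 3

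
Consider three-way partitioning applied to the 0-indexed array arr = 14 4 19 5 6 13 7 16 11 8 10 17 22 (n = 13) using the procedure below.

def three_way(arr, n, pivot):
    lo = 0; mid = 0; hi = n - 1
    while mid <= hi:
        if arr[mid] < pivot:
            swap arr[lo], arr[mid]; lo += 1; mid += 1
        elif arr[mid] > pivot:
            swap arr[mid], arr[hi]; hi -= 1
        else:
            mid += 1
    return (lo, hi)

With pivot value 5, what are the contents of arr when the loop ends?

pivot = 5; lo=0, mid=0, hi=12
arr[mid]=14>5: swap arr[0],arr[12]; hi=11 → 22 4 19 5 6 13 7 16 11 8 10 17 14
arr[mid]=22>5: swap arr[0],arr[11]; hi=10 → 17 4 19 5 6 13 7 16 11 8 10 22 14
arr[mid]=17>5: swap arr[0],arr[10]; hi=9 → 10 4 19 5 6 13 7 16 11 8 17 22 14
arr[mid]=10>5: swap arr[0],arr[9]; hi=8 → 8 4 19 5 6 13 7 16 11 10 17 22 14
arr[mid]=8>5: swap arr[0],arr[8]; hi=7 → 11 4 19 5 6 13 7 16 8 10 17 22 14
arr[mid]=11>5: swap arr[0],arr[7]; hi=6 → 16 4 19 5 6 13 7 11 8 10 17 22 14
arr[mid]=16>5: swap arr[0],arr[6]; hi=5 → 7 4 19 5 6 13 16 11 8 10 17 22 14
arr[mid]=7>5: swap arr[0],arr[5]; hi=4 → 13 4 19 5 6 7 16 11 8 10 17 22 14
arr[mid]=13>5: swap arr[0],arr[4]; hi=3 → 6 4 19 5 13 7 16 11 8 10 17 22 14
arr[mid]=6>5: swap arr[0],arr[3]; hi=2 → 5 4 19 6 13 7 16 11 8 10 17 22 14
arr[mid]=5=5: mid=1
arr[mid]=4<5: swap arr[0],arr[1]; lo=1,mid=2 → 4 5 19 6 13 7 16 11 8 10 17 22 14
arr[mid]=19>5: swap arr[2],arr[2]; hi=1 → 4 5 19 6 13 7 16 11 8 10 17 22 14
end: lo=1, hi=1; arr = 4 5 19 6 13 7 16 11 8 10 17 22 14

4 5 19 6 13 7 16 11 8 10 17 22 14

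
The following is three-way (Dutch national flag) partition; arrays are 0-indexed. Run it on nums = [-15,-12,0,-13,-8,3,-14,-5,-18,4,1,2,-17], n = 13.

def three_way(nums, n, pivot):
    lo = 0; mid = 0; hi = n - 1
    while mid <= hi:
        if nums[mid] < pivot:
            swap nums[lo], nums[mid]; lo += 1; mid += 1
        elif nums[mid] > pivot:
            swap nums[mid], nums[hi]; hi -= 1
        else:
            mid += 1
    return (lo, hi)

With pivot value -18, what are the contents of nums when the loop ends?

lo=0 mid=0 hi=12
-15>-18: swap(0,12), hi=11 ⇒ [-17,-12,0,-13,-8,3,-14,-5,-18,4,1,2,-15]
-17>-18: swap(0,11), hi=10 ⇒ [2,-12,0,-13,-8,3,-14,-5,-18,4,1,-17,-15]
2>-18: swap(0,10), hi=9 ⇒ [1,-12,0,-13,-8,3,-14,-5,-18,4,2,-17,-15]
1>-18: swap(0,9), hi=8 ⇒ [4,-12,0,-13,-8,3,-14,-5,-18,1,2,-17,-15]
4>-18: swap(0,8), hi=7 ⇒ [-18,-12,0,-13,-8,3,-14,-5,4,1,2,-17,-15]
-18=-18: mid=1
-12>-18: swap(1,7), hi=6 ⇒ [-18,-5,0,-13,-8,3,-14,-12,4,1,2,-17,-15]
-5>-18: swap(1,6), hi=5 ⇒ [-18,-14,0,-13,-8,3,-5,-12,4,1,2,-17,-15]
-14>-18: swap(1,5), hi=4 ⇒ [-18,3,0,-13,-8,-14,-5,-12,4,1,2,-17,-15]
3>-18: swap(1,4), hi=3 ⇒ [-18,-8,0,-13,3,-14,-5,-12,4,1,2,-17,-15]
-8>-18: swap(1,3), hi=2 ⇒ [-18,-13,0,-8,3,-14,-5,-12,4,1,2,-17,-15]
-13>-18: swap(1,2), hi=1 ⇒ [-18,0,-13,-8,3,-14,-5,-12,4,1,2,-17,-15]
0>-18: swap(1,1), hi=0 ⇒ [-18,0,-13,-8,3,-14,-5,-12,4,1,2,-17,-15]
done. lo=0 hi=0; nums=[-18,0,-13,-8,3,-14,-5,-12,4,1,2,-17,-15]

[-18,0,-13,-8,3,-14,-5,-12,4,1,2,-17,-15]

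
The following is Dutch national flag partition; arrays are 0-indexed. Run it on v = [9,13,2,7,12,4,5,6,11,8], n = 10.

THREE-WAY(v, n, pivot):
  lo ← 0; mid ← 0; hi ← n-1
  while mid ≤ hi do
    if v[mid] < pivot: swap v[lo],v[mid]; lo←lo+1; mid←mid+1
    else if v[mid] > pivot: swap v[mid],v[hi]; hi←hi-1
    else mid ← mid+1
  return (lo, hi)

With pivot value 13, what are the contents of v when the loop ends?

[9,2,7,12,4,5,6,11,8,13]

pivot = 13; lo=0, mid=0, hi=9
v[mid]=9<13: swap v[0],v[0]; lo=1,mid=1 → [9,13,2,7,12,4,5,6,11,8]
v[mid]=13=13: mid=2
v[mid]=2<13: swap v[1],v[2]; lo=2,mid=3 → [9,2,13,7,12,4,5,6,11,8]
v[mid]=7<13: swap v[2],v[3]; lo=3,mid=4 → [9,2,7,13,12,4,5,6,11,8]
v[mid]=12<13: swap v[3],v[4]; lo=4,mid=5 → [9,2,7,12,13,4,5,6,11,8]
v[mid]=4<13: swap v[4],v[5]; lo=5,mid=6 → [9,2,7,12,4,13,5,6,11,8]
v[mid]=5<13: swap v[5],v[6]; lo=6,mid=7 → [9,2,7,12,4,5,13,6,11,8]
v[mid]=6<13: swap v[6],v[7]; lo=7,mid=8 → [9,2,7,12,4,5,6,13,11,8]
v[mid]=11<13: swap v[7],v[8]; lo=8,mid=9 → [9,2,7,12,4,5,6,11,13,8]
v[mid]=8<13: swap v[8],v[9]; lo=9,mid=10 → [9,2,7,12,4,5,6,11,8,13]
end: lo=9, hi=9; v = [9,2,7,12,4,5,6,11,8,13]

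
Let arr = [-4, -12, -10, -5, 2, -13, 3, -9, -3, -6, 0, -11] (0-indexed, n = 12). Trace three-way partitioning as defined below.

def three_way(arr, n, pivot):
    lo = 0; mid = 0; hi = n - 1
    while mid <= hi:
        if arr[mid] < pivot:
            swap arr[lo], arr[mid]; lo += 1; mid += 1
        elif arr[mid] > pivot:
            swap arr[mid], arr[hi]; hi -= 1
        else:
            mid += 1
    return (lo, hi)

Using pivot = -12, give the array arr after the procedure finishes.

lo=0 mid=0 hi=11
-4>-12: swap(0,11), hi=10 ⇒ [-11, -12, -10, -5, 2, -13, 3, -9, -3, -6, 0, -4]
-11>-12: swap(0,10), hi=9 ⇒ [0, -12, -10, -5, 2, -13, 3, -9, -3, -6, -11, -4]
0>-12: swap(0,9), hi=8 ⇒ [-6, -12, -10, -5, 2, -13, 3, -9, -3, 0, -11, -4]
-6>-12: swap(0,8), hi=7 ⇒ [-3, -12, -10, -5, 2, -13, 3, -9, -6, 0, -11, -4]
-3>-12: swap(0,7), hi=6 ⇒ [-9, -12, -10, -5, 2, -13, 3, -3, -6, 0, -11, -4]
-9>-12: swap(0,6), hi=5 ⇒ [3, -12, -10, -5, 2, -13, -9, -3, -6, 0, -11, -4]
3>-12: swap(0,5), hi=4 ⇒ [-13, -12, -10, -5, 2, 3, -9, -3, -6, 0, -11, -4]
-13<-12: swap(0,0), lo=1 mid=1 ⇒ [-13, -12, -10, -5, 2, 3, -9, -3, -6, 0, -11, -4]
-12=-12: mid=2
-10>-12: swap(2,4), hi=3 ⇒ [-13, -12, 2, -5, -10, 3, -9, -3, -6, 0, -11, -4]
2>-12: swap(2,3), hi=2 ⇒ [-13, -12, -5, 2, -10, 3, -9, -3, -6, 0, -11, -4]
-5>-12: swap(2,2), hi=1 ⇒ [-13, -12, -5, 2, -10, 3, -9, -3, -6, 0, -11, -4]
done. lo=1 hi=1; arr=[-13, -12, -5, 2, -10, 3, -9, -3, -6, 0, -11, -4]

[-13, -12, -5, 2, -10, 3, -9, -3, -6, 0, -11, -4]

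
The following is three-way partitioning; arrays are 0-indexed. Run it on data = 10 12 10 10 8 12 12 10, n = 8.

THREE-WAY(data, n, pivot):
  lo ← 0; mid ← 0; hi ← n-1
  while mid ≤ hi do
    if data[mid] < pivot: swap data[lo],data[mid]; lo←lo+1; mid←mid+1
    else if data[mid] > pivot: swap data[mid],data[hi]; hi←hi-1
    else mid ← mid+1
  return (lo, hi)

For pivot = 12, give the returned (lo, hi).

(5, 7)

pivot = 12; lo=0, mid=0, hi=7
data[mid]=10<12: swap data[0],data[0]; lo=1,mid=1 → 10 12 10 10 8 12 12 10
data[mid]=12=12: mid=2
data[mid]=10<12: swap data[1],data[2]; lo=2,mid=3 → 10 10 12 10 8 12 12 10
data[mid]=10<12: swap data[2],data[3]; lo=3,mid=4 → 10 10 10 12 8 12 12 10
data[mid]=8<12: swap data[3],data[4]; lo=4,mid=5 → 10 10 10 8 12 12 12 10
data[mid]=12=12: mid=6
data[mid]=12=12: mid=7
data[mid]=10<12: swap data[4],data[7]; lo=5,mid=8 → 10 10 10 8 10 12 12 12
end: lo=5, hi=7; data = 10 10 10 8 10 12 12 12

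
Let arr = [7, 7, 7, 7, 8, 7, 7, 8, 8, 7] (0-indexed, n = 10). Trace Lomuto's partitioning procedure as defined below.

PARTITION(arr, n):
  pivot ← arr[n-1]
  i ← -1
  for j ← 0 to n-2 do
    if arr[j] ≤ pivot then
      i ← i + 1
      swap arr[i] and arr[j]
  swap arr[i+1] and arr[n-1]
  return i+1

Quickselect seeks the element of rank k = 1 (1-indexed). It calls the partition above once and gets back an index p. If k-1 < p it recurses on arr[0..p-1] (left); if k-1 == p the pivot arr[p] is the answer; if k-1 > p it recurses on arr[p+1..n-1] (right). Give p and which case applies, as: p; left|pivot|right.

6; left

pivot = arr[9] = 7; i = -1
j=0: arr[0]=7 ≤ 7 → i=0, swap arr[0],arr[0] (no change) → [7, 7, 7, 7, 8, 7, 7, 8, 8, 7]
j=1: arr[1]=7 ≤ 7 → i=1, swap arr[1],arr[1] (no change) → [7, 7, 7, 7, 8, 7, 7, 8, 8, 7]
j=2: arr[2]=7 ≤ 7 → i=2, swap arr[2],arr[2] (no change) → [7, 7, 7, 7, 8, 7, 7, 8, 8, 7]
j=3: arr[3]=7 ≤ 7 → i=3, swap arr[3],arr[3] (no change) → [7, 7, 7, 7, 8, 7, 7, 8, 8, 7]
j=4: arr[4]=8 > 7 → no swap
j=5: arr[5]=7 ≤ 7 → i=4, swap arr[4],arr[5] → [7, 7, 7, 7, 7, 8, 7, 8, 8, 7]
j=6: arr[6]=7 ≤ 7 → i=5, swap arr[5],arr[6] → [7, 7, 7, 7, 7, 7, 8, 8, 8, 7]
j=7: arr[7]=8 > 7 → no swap
j=8: arr[8]=8 > 7 → no swap
final swap arr[6],arr[9] → [7, 7, 7, 7, 7, 7, 7, 8, 8, 8]; return 6
p = 6; k-1 = 0 < 6 ⇒ left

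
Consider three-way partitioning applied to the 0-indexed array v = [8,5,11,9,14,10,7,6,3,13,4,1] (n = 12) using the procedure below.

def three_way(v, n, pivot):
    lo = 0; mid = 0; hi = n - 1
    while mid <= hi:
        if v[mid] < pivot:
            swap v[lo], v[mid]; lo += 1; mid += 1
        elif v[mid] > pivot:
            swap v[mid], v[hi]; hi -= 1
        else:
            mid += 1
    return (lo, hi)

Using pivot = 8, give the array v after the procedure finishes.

[5,1,4,3,6,7,8,10,13,14,9,11]

pivot = 8; lo=0, mid=0, hi=11
v[mid]=8=8: mid=1
v[mid]=5<8: swap v[0],v[1]; lo=1,mid=2 → [5,8,11,9,14,10,7,6,3,13,4,1]
v[mid]=11>8: swap v[2],v[11]; hi=10 → [5,8,1,9,14,10,7,6,3,13,4,11]
v[mid]=1<8: swap v[1],v[2]; lo=2,mid=3 → [5,1,8,9,14,10,7,6,3,13,4,11]
v[mid]=9>8: swap v[3],v[10]; hi=9 → [5,1,8,4,14,10,7,6,3,13,9,11]
v[mid]=4<8: swap v[2],v[3]; lo=3,mid=4 → [5,1,4,8,14,10,7,6,3,13,9,11]
v[mid]=14>8: swap v[4],v[9]; hi=8 → [5,1,4,8,13,10,7,6,3,14,9,11]
v[mid]=13>8: swap v[4],v[8]; hi=7 → [5,1,4,8,3,10,7,6,13,14,9,11]
v[mid]=3<8: swap v[3],v[4]; lo=4,mid=5 → [5,1,4,3,8,10,7,6,13,14,9,11]
v[mid]=10>8: swap v[5],v[7]; hi=6 → [5,1,4,3,8,6,7,10,13,14,9,11]
v[mid]=6<8: swap v[4],v[5]; lo=5,mid=6 → [5,1,4,3,6,8,7,10,13,14,9,11]
v[mid]=7<8: swap v[5],v[6]; lo=6,mid=7 → [5,1,4,3,6,7,8,10,13,14,9,11]
end: lo=6, hi=6; v = [5,1,4,3,6,7,8,10,13,14,9,11]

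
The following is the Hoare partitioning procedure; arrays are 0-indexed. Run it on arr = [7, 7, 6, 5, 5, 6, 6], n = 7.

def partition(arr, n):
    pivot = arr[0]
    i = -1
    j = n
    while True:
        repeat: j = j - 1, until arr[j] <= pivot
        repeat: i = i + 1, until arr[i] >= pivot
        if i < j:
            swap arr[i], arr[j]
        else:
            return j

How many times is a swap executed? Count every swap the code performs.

2

pivot=7
j stops at 6 (6), i stops at 0 (7); swap ⇒ [6, 7, 6, 5, 5, 6, 7]
j stops at 5 (6), i stops at 1 (7); swap ⇒ [6, 6, 6, 5, 5, 7, 7]
j stops at 4, i stops at 5; i≥j ⇒ return 4. arr=[6, 6, 6, 5, 5, 7, 7]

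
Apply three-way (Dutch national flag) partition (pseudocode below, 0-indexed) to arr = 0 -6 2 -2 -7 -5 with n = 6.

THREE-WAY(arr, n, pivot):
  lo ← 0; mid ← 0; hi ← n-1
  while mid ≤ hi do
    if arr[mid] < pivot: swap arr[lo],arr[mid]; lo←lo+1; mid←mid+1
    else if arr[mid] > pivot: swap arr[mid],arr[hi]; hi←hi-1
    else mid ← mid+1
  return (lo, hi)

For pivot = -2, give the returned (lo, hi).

lo=0 mid=0 hi=5
0>-2: swap(0,5), hi=4 ⇒ -5 -6 2 -2 -7 0
-5<-2: swap(0,0), lo=1 mid=1 ⇒ -5 -6 2 -2 -7 0
-6<-2: swap(1,1), lo=2 mid=2 ⇒ -5 -6 2 -2 -7 0
2>-2: swap(2,4), hi=3 ⇒ -5 -6 -7 -2 2 0
-7<-2: swap(2,2), lo=3 mid=3 ⇒ -5 -6 -7 -2 2 0
-2=-2: mid=4
done. lo=3 hi=3; arr=-5 -6 -7 -2 2 0

(3, 3)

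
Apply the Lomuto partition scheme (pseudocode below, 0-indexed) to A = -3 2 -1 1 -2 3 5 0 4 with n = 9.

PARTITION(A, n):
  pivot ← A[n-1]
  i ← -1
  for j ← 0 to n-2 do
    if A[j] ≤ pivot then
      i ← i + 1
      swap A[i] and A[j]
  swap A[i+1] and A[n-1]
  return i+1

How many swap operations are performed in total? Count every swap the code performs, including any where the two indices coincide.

8

pivot = A[8] = 4; i = -1
j=0: A[0]=-3 ≤ 4 → i=0, swap A[0],A[0] (no change) → -3 2 -1 1 -2 3 5 0 4
j=1: A[1]=2 ≤ 4 → i=1, swap A[1],A[1] (no change) → -3 2 -1 1 -2 3 5 0 4
j=2: A[2]=-1 ≤ 4 → i=2, swap A[2],A[2] (no change) → -3 2 -1 1 -2 3 5 0 4
j=3: A[3]=1 ≤ 4 → i=3, swap A[3],A[3] (no change) → -3 2 -1 1 -2 3 5 0 4
j=4: A[4]=-2 ≤ 4 → i=4, swap A[4],A[4] (no change) → -3 2 -1 1 -2 3 5 0 4
j=5: A[5]=3 ≤ 4 → i=5, swap A[5],A[5] (no change) → -3 2 -1 1 -2 3 5 0 4
j=6: A[6]=5 > 4 → no swap
j=7: A[7]=0 ≤ 4 → i=6, swap A[6],A[7] → -3 2 -1 1 -2 3 0 5 4
final swap A[7],A[8] → -3 2 -1 1 -2 3 0 4 5; return 7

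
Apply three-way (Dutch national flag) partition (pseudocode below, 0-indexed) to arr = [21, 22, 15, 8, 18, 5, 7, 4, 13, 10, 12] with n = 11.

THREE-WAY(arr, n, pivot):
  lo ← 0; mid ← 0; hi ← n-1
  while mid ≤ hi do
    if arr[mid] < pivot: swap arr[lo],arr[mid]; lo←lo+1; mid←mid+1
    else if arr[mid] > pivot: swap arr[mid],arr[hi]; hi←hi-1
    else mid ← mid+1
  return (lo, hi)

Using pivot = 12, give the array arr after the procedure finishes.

lo=0 mid=0 hi=10
21>12: swap(0,10), hi=9 ⇒ [12, 22, 15, 8, 18, 5, 7, 4, 13, 10, 21]
12=12: mid=1
22>12: swap(1,9), hi=8 ⇒ [12, 10, 15, 8, 18, 5, 7, 4, 13, 22, 21]
10<12: swap(0,1), lo=1 mid=2 ⇒ [10, 12, 15, 8, 18, 5, 7, 4, 13, 22, 21]
15>12: swap(2,8), hi=7 ⇒ [10, 12, 13, 8, 18, 5, 7, 4, 15, 22, 21]
13>12: swap(2,7), hi=6 ⇒ [10, 12, 4, 8, 18, 5, 7, 13, 15, 22, 21]
4<12: swap(1,2), lo=2 mid=3 ⇒ [10, 4, 12, 8, 18, 5, 7, 13, 15, 22, 21]
8<12: swap(2,3), lo=3 mid=4 ⇒ [10, 4, 8, 12, 18, 5, 7, 13, 15, 22, 21]
18>12: swap(4,6), hi=5 ⇒ [10, 4, 8, 12, 7, 5, 18, 13, 15, 22, 21]
7<12: swap(3,4), lo=4 mid=5 ⇒ [10, 4, 8, 7, 12, 5, 18, 13, 15, 22, 21]
5<12: swap(4,5), lo=5 mid=6 ⇒ [10, 4, 8, 7, 5, 12, 18, 13, 15, 22, 21]
done. lo=5 hi=5; arr=[10, 4, 8, 7, 5, 12, 18, 13, 15, 22, 21]

[10, 4, 8, 7, 5, 12, 18, 13, 15, 22, 21]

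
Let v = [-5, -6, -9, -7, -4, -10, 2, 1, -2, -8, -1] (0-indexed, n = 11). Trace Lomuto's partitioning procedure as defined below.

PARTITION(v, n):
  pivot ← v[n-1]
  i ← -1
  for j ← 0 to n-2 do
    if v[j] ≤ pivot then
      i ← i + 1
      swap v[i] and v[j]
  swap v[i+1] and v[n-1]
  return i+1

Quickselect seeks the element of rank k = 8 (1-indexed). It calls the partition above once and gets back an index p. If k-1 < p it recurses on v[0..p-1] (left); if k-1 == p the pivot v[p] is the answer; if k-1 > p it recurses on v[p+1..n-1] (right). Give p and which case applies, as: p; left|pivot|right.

pivot=-1, i=-1
j=0: -5≤-1, i=0, swap(0,0) ⇒ [-5, -6, -9, -7, -4, -10, 2, 1, -2, -8, -1]
j=1: -6≤-1, i=1, swap(1,1) ⇒ [-5, -6, -9, -7, -4, -10, 2, 1, -2, -8, -1]
j=2: -9≤-1, i=2, swap(2,2) ⇒ [-5, -6, -9, -7, -4, -10, 2, 1, -2, -8, -1]
j=3: -7≤-1, i=3, swap(3,3) ⇒ [-5, -6, -9, -7, -4, -10, 2, 1, -2, -8, -1]
j=4: -4≤-1, i=4, swap(4,4) ⇒ [-5, -6, -9, -7, -4, -10, 2, 1, -2, -8, -1]
j=5: -10≤-1, i=5, swap(5,5) ⇒ [-5, -6, -9, -7, -4, -10, 2, 1, -2, -8, -1]
j=6: 2>-1, skip
j=7: 1>-1, skip
j=8: -2≤-1, i=6, swap(6,8) ⇒ [-5, -6, -9, -7, -4, -10, -2, 1, 2, -8, -1]
j=9: -8≤-1, i=7, swap(7,9) ⇒ [-5, -6, -9, -7, -4, -10, -2, -8, 2, 1, -1]
swap(8,10) ⇒ [-5, -6, -9, -7, -4, -10, -2, -8, -1, 1, 2]; return 8
p = 8; k-1 = 7 < 8 ⇒ left

8; left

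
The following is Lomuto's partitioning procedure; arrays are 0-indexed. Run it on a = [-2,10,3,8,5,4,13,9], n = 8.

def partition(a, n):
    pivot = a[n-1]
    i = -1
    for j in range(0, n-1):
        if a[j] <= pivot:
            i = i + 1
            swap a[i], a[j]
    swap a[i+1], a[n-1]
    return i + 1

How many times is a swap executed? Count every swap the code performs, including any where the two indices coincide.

pivot = a[7] = 9; i = -1
j=0: a[0]=-2 ≤ 9 → i=0, swap a[0],a[0] (no change) → [-2,10,3,8,5,4,13,9]
j=1: a[1]=10 > 9 → no swap
j=2: a[2]=3 ≤ 9 → i=1, swap a[1],a[2] → [-2,3,10,8,5,4,13,9]
j=3: a[3]=8 ≤ 9 → i=2, swap a[2],a[3] → [-2,3,8,10,5,4,13,9]
j=4: a[4]=5 ≤ 9 → i=3, swap a[3],a[4] → [-2,3,8,5,10,4,13,9]
j=5: a[5]=4 ≤ 9 → i=4, swap a[4],a[5] → [-2,3,8,5,4,10,13,9]
j=6: a[6]=13 > 9 → no swap
final swap a[5],a[7] → [-2,3,8,5,4,9,13,10]; return 5

6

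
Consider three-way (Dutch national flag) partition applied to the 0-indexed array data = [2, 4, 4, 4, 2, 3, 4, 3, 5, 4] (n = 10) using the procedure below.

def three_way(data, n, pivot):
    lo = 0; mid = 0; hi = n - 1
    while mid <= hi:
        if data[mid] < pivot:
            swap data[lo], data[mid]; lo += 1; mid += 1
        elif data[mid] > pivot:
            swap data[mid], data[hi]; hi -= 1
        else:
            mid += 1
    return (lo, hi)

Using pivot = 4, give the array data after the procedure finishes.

[2, 2, 3, 3, 4, 4, 4, 4, 4, 5]

pivot = 4; lo=0, mid=0, hi=9
data[mid]=2<4: swap data[0],data[0]; lo=1,mid=1 → [2, 4, 4, 4, 2, 3, 4, 3, 5, 4]
data[mid]=4=4: mid=2
data[mid]=4=4: mid=3
data[mid]=4=4: mid=4
data[mid]=2<4: swap data[1],data[4]; lo=2,mid=5 → [2, 2, 4, 4, 4, 3, 4, 3, 5, 4]
data[mid]=3<4: swap data[2],data[5]; lo=3,mid=6 → [2, 2, 3, 4, 4, 4, 4, 3, 5, 4]
data[mid]=4=4: mid=7
data[mid]=3<4: swap data[3],data[7]; lo=4,mid=8 → [2, 2, 3, 3, 4, 4, 4, 4, 5, 4]
data[mid]=5>4: swap data[8],data[9]; hi=8 → [2, 2, 3, 3, 4, 4, 4, 4, 4, 5]
data[mid]=4=4: mid=9
end: lo=4, hi=8; data = [2, 2, 3, 3, 4, 4, 4, 4, 4, 5]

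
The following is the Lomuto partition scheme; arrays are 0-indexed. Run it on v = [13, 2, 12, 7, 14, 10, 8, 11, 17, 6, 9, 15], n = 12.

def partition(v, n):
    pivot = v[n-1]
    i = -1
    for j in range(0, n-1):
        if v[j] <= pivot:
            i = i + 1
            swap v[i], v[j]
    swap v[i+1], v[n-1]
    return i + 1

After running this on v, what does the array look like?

pivot=15, i=-1
j=0: 13≤15, i=0, swap(0,0) ⇒ [13, 2, 12, 7, 14, 10, 8, 11, 17, 6, 9, 15]
j=1: 2≤15, i=1, swap(1,1) ⇒ [13, 2, 12, 7, 14, 10, 8, 11, 17, 6, 9, 15]
j=2: 12≤15, i=2, swap(2,2) ⇒ [13, 2, 12, 7, 14, 10, 8, 11, 17, 6, 9, 15]
j=3: 7≤15, i=3, swap(3,3) ⇒ [13, 2, 12, 7, 14, 10, 8, 11, 17, 6, 9, 15]
j=4: 14≤15, i=4, swap(4,4) ⇒ [13, 2, 12, 7, 14, 10, 8, 11, 17, 6, 9, 15]
j=5: 10≤15, i=5, swap(5,5) ⇒ [13, 2, 12, 7, 14, 10, 8, 11, 17, 6, 9, 15]
j=6: 8≤15, i=6, swap(6,6) ⇒ [13, 2, 12, 7, 14, 10, 8, 11, 17, 6, 9, 15]
j=7: 11≤15, i=7, swap(7,7) ⇒ [13, 2, 12, 7, 14, 10, 8, 11, 17, 6, 9, 15]
j=8: 17>15, skip
j=9: 6≤15, i=8, swap(8,9) ⇒ [13, 2, 12, 7, 14, 10, 8, 11, 6, 17, 9, 15]
j=10: 9≤15, i=9, swap(9,10) ⇒ [13, 2, 12, 7, 14, 10, 8, 11, 6, 9, 17, 15]
swap(10,11) ⇒ [13, 2, 12, 7, 14, 10, 8, 11, 6, 9, 15, 17]; return 10

[13, 2, 12, 7, 14, 10, 8, 11, 6, 9, 15, 17]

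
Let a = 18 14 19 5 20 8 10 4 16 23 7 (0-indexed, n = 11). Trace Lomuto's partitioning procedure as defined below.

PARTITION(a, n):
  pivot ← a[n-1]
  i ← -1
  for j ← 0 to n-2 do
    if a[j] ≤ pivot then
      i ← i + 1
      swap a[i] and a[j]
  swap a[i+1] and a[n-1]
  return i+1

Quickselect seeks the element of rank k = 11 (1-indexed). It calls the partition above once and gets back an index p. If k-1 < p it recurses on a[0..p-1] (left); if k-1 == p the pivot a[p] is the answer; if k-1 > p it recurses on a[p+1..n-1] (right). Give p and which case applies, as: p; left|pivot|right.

pivot = a[10] = 7; i = -1
j=0: a[0]=18 > 7 → no swap
j=1: a[1]=14 > 7 → no swap
j=2: a[2]=19 > 7 → no swap
j=3: a[3]=5 ≤ 7 → i=0, swap a[0],a[3] → 5 14 19 18 20 8 10 4 16 23 7
j=4: a[4]=20 > 7 → no swap
j=5: a[5]=8 > 7 → no swap
j=6: a[6]=10 > 7 → no swap
j=7: a[7]=4 ≤ 7 → i=1, swap a[1],a[7] → 5 4 19 18 20 8 10 14 16 23 7
j=8: a[8]=16 > 7 → no swap
j=9: a[9]=23 > 7 → no swap
final swap a[2],a[10] → 5 4 7 18 20 8 10 14 16 23 19; return 2
p = 2; k-1 = 10 > 2 ⇒ right

2; right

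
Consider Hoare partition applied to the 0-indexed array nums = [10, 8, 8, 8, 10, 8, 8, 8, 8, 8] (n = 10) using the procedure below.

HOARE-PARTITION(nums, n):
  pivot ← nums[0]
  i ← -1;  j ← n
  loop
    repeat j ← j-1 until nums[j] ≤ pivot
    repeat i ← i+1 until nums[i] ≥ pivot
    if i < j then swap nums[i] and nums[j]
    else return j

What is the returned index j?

pivot=10
j stops at 9 (8), i stops at 0 (10); swap ⇒ [8, 8, 8, 8, 10, 8, 8, 8, 8, 10]
j stops at 8 (8), i stops at 4 (10); swap ⇒ [8, 8, 8, 8, 8, 8, 8, 8, 10, 10]
j stops at 7, i stops at 8; i≥j ⇒ return 7. nums=[8, 8, 8, 8, 8, 8, 8, 8, 10, 10]

7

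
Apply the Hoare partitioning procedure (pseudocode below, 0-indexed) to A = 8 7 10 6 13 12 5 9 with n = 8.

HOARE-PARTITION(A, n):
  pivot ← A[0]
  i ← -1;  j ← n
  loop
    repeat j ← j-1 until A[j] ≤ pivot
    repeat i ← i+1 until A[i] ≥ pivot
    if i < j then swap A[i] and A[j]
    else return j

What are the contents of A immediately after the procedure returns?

pivot = A[0] = 8; i = -1, j = 8
j→6 (A[6]=5≤8), i→0 (A[0]=8≥8); i<j, swap → 5 7 10 6 13 12 8 9
j→3 (A[3]=6≤8), i→2 (A[2]=10≥8); i<j, swap → 5 7 6 10 13 12 8 9
j→2, i→3; i≥j, return j=2. A = 5 7 6 10 13 12 8 9

5 7 6 10 13 12 8 9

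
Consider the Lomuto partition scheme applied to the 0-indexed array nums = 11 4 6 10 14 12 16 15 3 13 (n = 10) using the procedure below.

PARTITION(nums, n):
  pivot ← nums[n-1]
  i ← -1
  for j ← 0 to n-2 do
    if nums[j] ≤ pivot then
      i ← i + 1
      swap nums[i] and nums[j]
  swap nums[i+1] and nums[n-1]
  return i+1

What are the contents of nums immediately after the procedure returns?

11 4 6 10 12 3 13 15 14 16

pivot = nums[9] = 13; i = -1
j=0: nums[0]=11 ≤ 13 → i=0, swap nums[0],nums[0] (no change) → 11 4 6 10 14 12 16 15 3 13
j=1: nums[1]=4 ≤ 13 → i=1, swap nums[1],nums[1] (no change) → 11 4 6 10 14 12 16 15 3 13
j=2: nums[2]=6 ≤ 13 → i=2, swap nums[2],nums[2] (no change) → 11 4 6 10 14 12 16 15 3 13
j=3: nums[3]=10 ≤ 13 → i=3, swap nums[3],nums[3] (no change) → 11 4 6 10 14 12 16 15 3 13
j=4: nums[4]=14 > 13 → no swap
j=5: nums[5]=12 ≤ 13 → i=4, swap nums[4],nums[5] → 11 4 6 10 12 14 16 15 3 13
j=6: nums[6]=16 > 13 → no swap
j=7: nums[7]=15 > 13 → no swap
j=8: nums[8]=3 ≤ 13 → i=5, swap nums[5],nums[8] → 11 4 6 10 12 3 16 15 14 13
final swap nums[6],nums[9] → 11 4 6 10 12 3 13 15 14 16; return 6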